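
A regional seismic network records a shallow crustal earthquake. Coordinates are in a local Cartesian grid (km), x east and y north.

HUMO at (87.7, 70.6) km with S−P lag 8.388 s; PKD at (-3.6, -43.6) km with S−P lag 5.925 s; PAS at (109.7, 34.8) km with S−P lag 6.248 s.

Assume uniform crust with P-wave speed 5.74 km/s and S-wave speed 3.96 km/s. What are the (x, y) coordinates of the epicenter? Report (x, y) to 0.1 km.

71.6 km east, -35.3 km north

Distance from S−P lag: d = Δt · v_P v_S / (v_P − v_S) = Δt · (5.74·3.96)/(5.74−3.96) ≈ 12.7699·Δt.
So d_HUMO = 107.11, d_PKD = 75.66, d_PAS = 79.79 km.
Circle about each station: (x − 87.7)² + (y − 70.6)² = 107.11²; (x + 3.6)² + (y + 43.6)² = 75.66²; (x − 109.7)² + (y − 34.8)² = 79.79².
Subtracting pairs of circle equations eliminates x²+y² and gives linear equations (the radical axes):
-182.6 x − 228.4 y = -5013.61
44.0 x − 71.6 y = 5675.59
Solving the 2×2 system: x ≈ 71.6, y ≈ -35.3 km.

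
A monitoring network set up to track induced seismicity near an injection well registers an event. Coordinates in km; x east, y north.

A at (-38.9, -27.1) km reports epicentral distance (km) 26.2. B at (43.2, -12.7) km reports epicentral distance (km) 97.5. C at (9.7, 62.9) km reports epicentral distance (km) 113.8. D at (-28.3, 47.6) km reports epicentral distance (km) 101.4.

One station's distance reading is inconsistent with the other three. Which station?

C

Solve using three stations at a time. Using A, B, D (subtract circle equations pairwise → linear system) gives (x, y) ≈ (-45.9, -52.2).
Distances from that point to each station vs reported:
  A: calculated 26.1 vs reported 26.2 → residual 0.1 km
  B: calculated 97.5 vs reported 97.5 → residual 0.0 km
  C: calculated 127.9 vs reported 113.8 → residual 14.1 km
  D: calculated 101.4 vs reported 101.4 → residual 0.0 km
A, B, D are mutually consistent (residuals ≈ 0); C is off by 14.1 km.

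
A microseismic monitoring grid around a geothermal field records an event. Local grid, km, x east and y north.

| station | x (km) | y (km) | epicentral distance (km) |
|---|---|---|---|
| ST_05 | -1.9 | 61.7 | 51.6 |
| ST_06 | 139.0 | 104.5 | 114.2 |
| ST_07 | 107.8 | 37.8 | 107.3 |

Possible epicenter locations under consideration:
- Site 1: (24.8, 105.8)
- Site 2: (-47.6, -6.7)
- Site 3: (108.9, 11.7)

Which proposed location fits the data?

Site 1

For each candidate, compare |candidate − station| to the reported distance:
Site 1: residuals ST_05 0.0, ST_06 0.0, ST_07 0.0 → max 0.0 km
Site 2: residuals ST_05 30.7, ST_06 103.0, ST_07 54.3 → max 103.0 km
Site 3: residuals ST_05 70.0, ST_06 16.6, ST_07 81.2 → max 81.2 km
Only Site 1 has all residuals ≈ 0.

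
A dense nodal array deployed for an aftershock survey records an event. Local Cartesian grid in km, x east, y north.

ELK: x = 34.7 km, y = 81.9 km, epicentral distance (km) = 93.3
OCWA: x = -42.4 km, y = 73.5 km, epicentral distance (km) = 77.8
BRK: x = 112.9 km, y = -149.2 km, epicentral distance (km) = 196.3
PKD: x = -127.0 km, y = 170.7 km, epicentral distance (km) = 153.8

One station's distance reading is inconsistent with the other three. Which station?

PKD

Solve using three stations at a time. Using ELK, OCWA, BRK (subtract circle equations pairwise → linear system) gives (x, y) ≈ (-12.8, 1.6).
Distances from that point to each station vs reported:
  ELK: calculated 93.3 vs reported 93.3 → residual 0.0 km
  OCWA: calculated 77.8 vs reported 77.8 → residual 0.0 km
  BRK: calculated 196.3 vs reported 196.3 → residual 0.0 km
  PKD: calculated 204.1 vs reported 153.8 → residual 50.3 km
ELK, OCWA, BRK are mutually consistent (residuals ≈ 0); PKD is off by 50.3 km.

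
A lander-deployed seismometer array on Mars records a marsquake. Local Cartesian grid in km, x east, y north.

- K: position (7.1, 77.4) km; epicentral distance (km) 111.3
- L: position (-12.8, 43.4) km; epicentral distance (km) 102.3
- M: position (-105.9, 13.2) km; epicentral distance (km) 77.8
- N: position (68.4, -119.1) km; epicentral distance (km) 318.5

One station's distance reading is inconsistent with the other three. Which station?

N

Solve using three stations at a time. Using K, L, M (subtract circle equations pairwise → linear system) gives (x, y) ≈ (-103.4, 91.0).
Distances from that point to each station vs reported:
  K: calculated 111.3 vs reported 111.3 → residual 0.0 km
  L: calculated 102.3 vs reported 102.3 → residual 0.0 km
  M: calculated 77.8 vs reported 77.8 → residual 0.0 km
  N: calculated 271.4 vs reported 318.5 → residual 47.1 km
K, L, M are mutually consistent (residuals ≈ 0); N is off by 47.1 km.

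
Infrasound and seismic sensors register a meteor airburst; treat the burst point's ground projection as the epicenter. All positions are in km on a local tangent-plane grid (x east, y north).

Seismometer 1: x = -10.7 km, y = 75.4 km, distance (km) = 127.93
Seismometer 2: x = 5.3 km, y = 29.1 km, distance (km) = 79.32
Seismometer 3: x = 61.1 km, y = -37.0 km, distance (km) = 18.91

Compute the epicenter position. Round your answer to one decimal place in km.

(42.6, -40.9)

Circle about each station: (x + 10.7)² + (y − 75.4)² = 127.93²; (x − 5.3)² + (y − 29.1)² = 79.32²; (x − 61.1)² + (y + 37.0)² = 18.91².
Subtracting pairs of circle equations eliminates x²+y² and gives linear equations (the radical axes):
32.0 x − 92.6 y = 5149.67
143.6 x − 224.8 y = 15311.06
Solving the 2×2 system: x ≈ 42.6, y ≈ -40.9 km.
Check against Seismometer 1 (with the unrounded x, y): √((x + 10.7)²+(y − 75.4)²) = 127.93 ≈ 127.93 km. ✓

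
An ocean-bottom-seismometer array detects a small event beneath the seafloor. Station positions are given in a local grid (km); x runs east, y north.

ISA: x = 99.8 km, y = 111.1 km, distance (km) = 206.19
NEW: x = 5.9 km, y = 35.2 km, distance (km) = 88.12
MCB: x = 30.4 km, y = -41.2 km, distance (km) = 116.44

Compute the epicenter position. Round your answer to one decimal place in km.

Circle about each station: (x − 99.8)² + (y − 111.1)² = 206.19²; (x − 5.9)² + (y − 35.2)² = 88.12²; (x − 30.4)² + (y + 41.2)² = 116.44².
Subtracting pairs of circle equations eliminates x²+y² and gives linear equations (the radical axes):
-187.8 x − 151.8 y = 13719.78
-138.8 x − 304.6 y = 9274.39
Solving the 2×2 system: x ≈ -76.7, y ≈ 4.5 km.

-76.7 km east, 4.5 km north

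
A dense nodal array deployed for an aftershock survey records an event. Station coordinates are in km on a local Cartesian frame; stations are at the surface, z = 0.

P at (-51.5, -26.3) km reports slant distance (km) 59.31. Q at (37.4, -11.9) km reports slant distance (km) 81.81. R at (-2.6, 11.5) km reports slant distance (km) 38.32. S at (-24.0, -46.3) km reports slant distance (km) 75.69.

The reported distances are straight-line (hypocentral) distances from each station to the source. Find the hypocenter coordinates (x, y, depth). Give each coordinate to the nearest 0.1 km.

Each station gives a sphere (x−x_i)² + (y−y_i)² + z² = d_i² (stations at z=0).
Subtracting the P sphere from Q and R: z² cancels, leaving linear equations in x and y:
177.8 x + 28.8 y = -4978.77
97.8 x + 75.6 y = -1155.68
Solving: x ≈ -32.293, y ≈ 26.489 km (keep extra digits for the depth step; rounded: -32.3, 26.5).
Then from the P sphere: z² = 59.31² − (x + 51.5)² − (y + 26.3)² with x = -32.293, y = 26.489, so z ≈ 19.029 ≈ 19.0 km.

x ≈ -32.3 km, y ≈ 26.5 km, depth ≈ 19.0 km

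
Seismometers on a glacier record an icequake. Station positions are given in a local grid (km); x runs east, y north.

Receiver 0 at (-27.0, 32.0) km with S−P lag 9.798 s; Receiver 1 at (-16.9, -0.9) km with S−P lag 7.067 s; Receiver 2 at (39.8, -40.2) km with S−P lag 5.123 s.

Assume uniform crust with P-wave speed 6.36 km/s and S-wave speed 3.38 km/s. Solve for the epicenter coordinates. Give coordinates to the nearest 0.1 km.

x ≈ 34.0 km, y ≈ -3.7 km

Distance from S−P lag: d = Δt · v_P v_S / (v_P − v_S) = Δt · (6.36·3.38)/(6.36−3.38) ≈ 7.2137·Δt.
So d_Receiver 0 = 70.68, d_Receiver 1 = 50.98, d_Receiver 2 = 36.96 km.
Circle about each station: (x + 27.0)² + (y − 32.0)² = 70.68²; (x + 16.9)² + (y + 0.9)² = 50.98²; (x − 39.8)² + (y + 40.2)² = 36.96².
Subtracting the Receiver 0 equation from the Receiver 1 and Receiver 2 equations removes the quadratic terms:
20.2 x − 65.8 y = 930.12
133.6 x − 144.4 y = 5076.70
Solving the 2×2 system: x ≈ 34.0, y ≈ -3.7 km.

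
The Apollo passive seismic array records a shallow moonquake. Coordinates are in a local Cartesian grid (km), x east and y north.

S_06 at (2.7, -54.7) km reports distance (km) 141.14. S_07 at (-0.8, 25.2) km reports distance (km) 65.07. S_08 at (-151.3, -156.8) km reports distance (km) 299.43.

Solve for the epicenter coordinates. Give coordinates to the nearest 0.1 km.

(26.0, 84.5)

Circle about each station: (x − 2.7)² + (y + 54.7)² = 141.14²; (x + 0.8)² + (y − 25.2)² = 65.07²; (x + 151.3)² + (y + 156.8)² = 299.43².
Subtracting pairs of circle equations eliminates x²+y² and gives linear equations (the radical axes):
-7.0 x + 159.8 y = 13322.69
-308.0 x − 204.2 y = -25259.28
Solving the 2×2 system: x ≈ 26.0, y ≈ 84.5 km.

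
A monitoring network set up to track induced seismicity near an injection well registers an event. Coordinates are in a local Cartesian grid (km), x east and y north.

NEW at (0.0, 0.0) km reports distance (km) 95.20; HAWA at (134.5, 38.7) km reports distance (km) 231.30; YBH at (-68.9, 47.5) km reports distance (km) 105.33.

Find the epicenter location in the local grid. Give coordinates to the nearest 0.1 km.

Circle about each station: x² + y² = 95.20²; (x − 134.5)² + (y − 38.7)² = 231.30²; (x + 68.9)² + (y − 47.5)² = 105.33².
Subtracting pairs of circle equations eliminates x²+y² and gives linear equations (the radical axes):
269.0 x + 77.4 y = -24848.71
-137.8 x + 95.0 y = 4972.09
Solving the 2×2 system: x ≈ -75.8, y ≈ -57.6 km.
Check against NEW (with the unrounded x, y): √(x²+y²) = 95.21 ≈ 95.20 km. ✓

-75.8 km east, -57.6 km north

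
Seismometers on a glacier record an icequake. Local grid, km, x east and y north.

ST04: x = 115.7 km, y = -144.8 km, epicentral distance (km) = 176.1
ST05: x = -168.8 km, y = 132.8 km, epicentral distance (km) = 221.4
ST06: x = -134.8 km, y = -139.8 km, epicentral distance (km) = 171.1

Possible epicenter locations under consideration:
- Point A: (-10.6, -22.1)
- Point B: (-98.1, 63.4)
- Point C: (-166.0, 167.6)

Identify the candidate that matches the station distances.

Point A

For each candidate, compare |candidate − station| to the reported distance:
Point A: residuals ST04 0.0, ST05 0.0, ST06 0.0 → max 0.0 km
Point B: residuals ST04 122.3, ST05 122.3, ST06 35.4 → max 122.3 km
Point C: residuals ST04 244.6, ST05 186.5, ST06 137.9 → max 244.6 km
Only Point A has all residuals ≈ 0.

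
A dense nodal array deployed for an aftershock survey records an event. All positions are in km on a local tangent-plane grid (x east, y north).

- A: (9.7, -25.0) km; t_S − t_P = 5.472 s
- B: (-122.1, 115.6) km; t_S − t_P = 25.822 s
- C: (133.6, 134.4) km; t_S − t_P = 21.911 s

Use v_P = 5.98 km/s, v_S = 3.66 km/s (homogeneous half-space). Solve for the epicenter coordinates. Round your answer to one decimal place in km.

Distance from S−P lag: d = Δt · v_P v_S / (v_P − v_S) = Δt · (5.98·3.66)/(5.98−3.66) ≈ 9.4340·Δt.
So d_A = 51.62, d_B = 243.60, d_C = 206.71 km.
Circle about each station: (x − 9.7)² + (y + 25.0)² = 51.62²; (x + 122.1)² + (y − 115.6)² = 243.60²; (x − 133.6)² + (y − 134.4)² = 206.71².
Subtracting the A equation from the B and C equations removes the quadratic terms:
-263.6 x + 281.2 y = -29123.66
247.8 x + 318.8 y = -4871.17
Solving the 2×2 system: x ≈ 51.5, y ≈ -55.3 km.

x ≈ 51.5 km, y ≈ -55.3 km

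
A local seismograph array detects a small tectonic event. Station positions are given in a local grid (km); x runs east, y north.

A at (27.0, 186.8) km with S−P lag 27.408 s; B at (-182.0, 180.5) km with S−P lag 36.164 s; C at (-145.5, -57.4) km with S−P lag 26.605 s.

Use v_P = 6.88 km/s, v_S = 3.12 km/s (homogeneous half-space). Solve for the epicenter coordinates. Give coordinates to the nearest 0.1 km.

Distance from S−P lag: d = Δt · v_P v_S / (v_P − v_S) = Δt · (6.88·3.12)/(6.88−3.12) ≈ 5.7089·Δt.
So d_A = 156.47, d_B = 206.46, d_C = 151.89 km.
Circle about each station: (x − 27.0)² + (y − 186.8)² = 156.47²; (x + 182.0)² + (y − 180.5)² = 206.46²; (x + 145.5)² + (y + 57.4)² = 151.89².
Subtracting the A equation from the B and C equations removes the quadratic terms:
-418.0 x − 12.6 y = 11938.14
-345.0 x − 488.4 y = -9745.94
Solving the 2×2 system: x ≈ -29.8, y ≈ 41.0 km.
Check against A (with the unrounded x, y): √((x − 27.0)²+(y − 186.8)²) = 156.47 ≈ 156.47 km. ✓

(-29.8, 41.0)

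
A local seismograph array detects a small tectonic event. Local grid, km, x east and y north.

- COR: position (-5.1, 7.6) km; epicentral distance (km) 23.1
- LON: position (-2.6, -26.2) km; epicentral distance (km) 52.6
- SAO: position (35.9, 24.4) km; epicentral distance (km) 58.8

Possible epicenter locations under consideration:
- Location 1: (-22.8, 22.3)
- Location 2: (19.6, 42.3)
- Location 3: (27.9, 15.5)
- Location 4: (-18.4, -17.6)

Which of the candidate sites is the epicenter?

Location 1

For each candidate, compare |candidate − station| to the reported distance:
Location 1: residuals COR 0.1, LON 0.1, SAO 0.1 → max 0.1 km
Location 2: residuals COR 19.5, LON 19.4, SAO 34.6 → max 34.6 km
Location 3: residuals COR 10.8, LON 0.9, SAO 46.8 → max 46.8 km
Location 4: residuals COR 5.4, LON 34.6, SAO 9.8 → max 34.6 km
Only Location 1 has all residuals ≈ 0.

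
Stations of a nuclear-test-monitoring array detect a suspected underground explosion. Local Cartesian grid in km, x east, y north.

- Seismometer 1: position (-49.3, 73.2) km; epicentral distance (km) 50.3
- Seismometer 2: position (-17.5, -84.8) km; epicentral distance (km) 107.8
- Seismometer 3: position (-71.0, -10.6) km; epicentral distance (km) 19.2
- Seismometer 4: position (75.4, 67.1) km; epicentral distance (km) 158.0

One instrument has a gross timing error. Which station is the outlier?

Seismometer 1

Solve using three stations at a time. Using Seismometer 2, Seismometer 3, Seismometer 4 (subtract circle equations pairwise → linear system) gives (x, y) ≈ (-71.4, 8.6).
Distances from that point to each station vs reported:
  Seismometer 1: calculated 68.3 vs reported 50.3 → residual 18.0 km
  Seismometer 2: calculated 107.8 vs reported 107.8 → residual 0.0 km
  Seismometer 3: calculated 19.2 vs reported 19.2 → residual 0.0 km
  Seismometer 4: calculated 158.0 vs reported 158.0 → residual 0.0 km
Seismometer 2, Seismometer 3, Seismometer 4 are mutually consistent (residuals ≈ 0); Seismometer 1 is off by 18.0 km.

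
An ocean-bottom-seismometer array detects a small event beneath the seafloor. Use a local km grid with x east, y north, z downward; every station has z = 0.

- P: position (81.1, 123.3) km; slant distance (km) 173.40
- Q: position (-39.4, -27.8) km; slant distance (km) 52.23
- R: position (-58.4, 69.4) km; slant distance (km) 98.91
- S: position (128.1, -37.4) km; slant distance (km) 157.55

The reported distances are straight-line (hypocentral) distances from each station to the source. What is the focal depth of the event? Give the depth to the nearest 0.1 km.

depth ≈ 45.2 km

Each station gives a sphere (x−x_i)² + (y−y_i)² + z² = d_i² (stations at z=0).
Subtracting the P sphere from Q and R: z² cancels, leaving linear equations in x and y:
-241.0 x − 302.2 y = 7884.69
-279.0 x − 107.8 y = 6731.19
Solving: x ≈ -20.300, y ≈ -9.902 km (keep extra digits for the depth step; rounded: -20.3, -9.9).
Then from the P sphere: z² = 173.40² − (x − 81.1)² − (y − 123.3)² with x = -20.300, y = -9.902, so z ≈ 45.198 ≈ 45.2 km.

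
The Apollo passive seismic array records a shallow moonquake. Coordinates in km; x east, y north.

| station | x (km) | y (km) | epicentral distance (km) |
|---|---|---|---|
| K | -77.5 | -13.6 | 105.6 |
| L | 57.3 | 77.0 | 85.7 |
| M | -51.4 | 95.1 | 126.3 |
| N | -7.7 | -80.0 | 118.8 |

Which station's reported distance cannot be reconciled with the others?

Solve using three stations at a time. Using K, L, M (subtract circle equations pairwise → linear system) gives (x, y) ≈ (27.6, -3.4).
Distances from that point to each station vs reported:
  K: calculated 105.6 vs reported 105.6 → residual 0.0 km
  L: calculated 85.7 vs reported 85.7 → residual 0.0 km
  M: calculated 126.3 vs reported 126.3 → residual 0.0 km
  N: calculated 84.3 vs reported 118.8 → residual 34.5 km
K, L, M are mutually consistent (residuals ≈ 0); N is off by 34.5 km.

N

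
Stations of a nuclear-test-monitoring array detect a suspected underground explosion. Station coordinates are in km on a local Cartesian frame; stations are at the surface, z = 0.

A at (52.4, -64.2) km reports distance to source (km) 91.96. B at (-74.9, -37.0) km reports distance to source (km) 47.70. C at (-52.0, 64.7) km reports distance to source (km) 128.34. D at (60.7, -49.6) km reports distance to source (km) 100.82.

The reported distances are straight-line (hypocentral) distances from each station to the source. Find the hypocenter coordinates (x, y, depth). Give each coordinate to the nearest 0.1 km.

Each station gives a sphere (x−x_i)² + (y−y_i)² + z² = d_i² (stations at z=0).
Subtracting the A sphere from B and C: z² cancels, leaving linear equations in x and y:
-254.6 x + 54.4 y = 6292.96
-208.8 x + 257.8 y = -7991.82
Solving: x ≈ -37.900, y ≈ -61.696 km (keep extra digits for the depth step; rounded: -37.9, -61.7).
Then from the A sphere: z² = 91.96² − (x − 52.4)² − (y + 64.2)² with x = -37.900, y = -61.696, so z ≈ 17.213 ≈ 17.2 km.

(-37.9, -61.7, 17.2)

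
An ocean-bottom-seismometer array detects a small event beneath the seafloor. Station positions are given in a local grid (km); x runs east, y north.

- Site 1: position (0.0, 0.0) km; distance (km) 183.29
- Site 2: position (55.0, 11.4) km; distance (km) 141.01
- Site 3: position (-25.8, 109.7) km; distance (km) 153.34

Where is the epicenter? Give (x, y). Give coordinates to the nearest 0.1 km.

Circle about each station: x² + y² = 183.29²; (x − 55.0)² + (y − 11.4)² = 141.01²; (x + 25.8)² + (y − 109.7)² = 153.34².
Subtracting the Site 1 equation from the Site 2 and Site 3 equations removes the quadratic terms:
110.0 x + 22.8 y = 16866.36
-51.6 x + 219.4 y = 22781.80
Solving the 2×2 system: x ≈ 125.7, y ≈ 133.4 km.
Check against Site 1 (with the unrounded x, y): √(x²+y²) = 183.28 ≈ 183.29 km. ✓

125.7 km east, 133.4 km north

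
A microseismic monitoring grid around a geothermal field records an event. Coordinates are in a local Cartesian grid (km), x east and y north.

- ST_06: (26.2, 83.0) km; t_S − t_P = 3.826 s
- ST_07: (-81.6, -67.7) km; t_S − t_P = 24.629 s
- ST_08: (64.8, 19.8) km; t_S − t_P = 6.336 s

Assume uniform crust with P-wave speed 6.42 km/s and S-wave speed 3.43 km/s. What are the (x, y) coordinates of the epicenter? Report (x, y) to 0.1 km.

Distance from S−P lag: d = Δt · v_P v_S / (v_P − v_S) = Δt · (6.42·3.43)/(6.42−3.43) ≈ 7.3647·Δt.
So d_ST_06 = 28.18, d_ST_07 = 181.39, d_ST_08 = 46.66 km.
Circle about each station: (x − 26.2)² + (y − 83.0)² = 28.18²; (x + 81.6)² + (y + 67.7)² = 181.39²; (x − 64.8)² + (y − 19.8)² = 46.66².
Subtracting the ST_06 equation from the ST_07 and ST_08 equations removes the quadratic terms:
-215.6 x − 301.4 y = -28441.81
77.2 x − 126.4 y = -4367.40
Solving the 2×2 system: x ≈ 45.1, y ≈ 62.1 km.

x ≈ 45.1 km, y ≈ 62.1 km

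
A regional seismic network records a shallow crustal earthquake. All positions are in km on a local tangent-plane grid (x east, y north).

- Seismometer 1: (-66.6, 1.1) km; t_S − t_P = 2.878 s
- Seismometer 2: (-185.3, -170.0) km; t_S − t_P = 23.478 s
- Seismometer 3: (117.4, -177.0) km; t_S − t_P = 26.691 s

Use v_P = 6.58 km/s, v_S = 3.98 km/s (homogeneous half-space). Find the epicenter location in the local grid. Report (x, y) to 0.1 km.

x ≈ -56.3 km, y ≈ 28.2 km

Distance from S−P lag: d = Δt · v_P v_S / (v_P − v_S) = Δt · (6.58·3.98)/(6.58−3.98) ≈ 10.0725·Δt.
So d_Seismometer 1 = 28.99, d_Seismometer 2 = 236.48, d_Seismometer 3 = 268.84 km.
Circle about each station: (x + 66.6)² + (y − 1.1)² = 28.99²; (x + 185.3)² + (y + 170.0)² = 236.48²; (x − 117.4)² + (y + 177.0)² = 268.84².
Subtracting the Seismometer 1 equation from the Seismometer 2 and Seismometer 3 equations removes the quadratic terms:
-237.4 x − 342.2 y = 3716.95
368.0 x − 356.2 y = -30759.54
Solving the 2×2 system: x ≈ -56.3, y ≈ 28.2 km.
Check against Seismometer 1 (with the unrounded x, y): √((x + 66.6)²+(y − 1.1)²) = 28.99 ≈ 28.99 km. ✓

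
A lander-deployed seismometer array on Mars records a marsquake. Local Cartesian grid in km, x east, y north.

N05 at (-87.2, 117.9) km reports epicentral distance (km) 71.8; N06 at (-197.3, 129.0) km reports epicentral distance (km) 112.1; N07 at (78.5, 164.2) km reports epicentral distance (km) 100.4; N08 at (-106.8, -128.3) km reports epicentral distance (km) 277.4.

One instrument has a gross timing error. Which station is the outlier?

Solve using three stations at a time. Using N05, N07, N08 (subtract circle equations pairwise → linear system) gives (x, y) ≈ (-17.3, 134.3).
Distances from that point to each station vs reported:
  N05: calculated 71.8 vs reported 71.8 → residual 0.0 km
  N06: calculated 180.1 vs reported 112.1 → residual 68.0 km
  N07: calculated 100.4 vs reported 100.4 → residual 0.0 km
  N08: calculated 277.4 vs reported 277.4 → residual 0.0 km
N05, N07, N08 are mutually consistent (residuals ≈ 0); N06 is off by 68.0 km.

N06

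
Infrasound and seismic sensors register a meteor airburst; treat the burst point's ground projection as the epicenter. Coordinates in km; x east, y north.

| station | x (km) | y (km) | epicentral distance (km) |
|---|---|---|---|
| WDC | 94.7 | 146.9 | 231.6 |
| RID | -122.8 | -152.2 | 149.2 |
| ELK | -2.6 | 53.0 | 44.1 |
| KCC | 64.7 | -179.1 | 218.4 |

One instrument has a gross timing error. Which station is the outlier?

Solve using three stations at a time. Using WDC, RID, KCC (subtract circle equations pairwise → linear system) gives (x, y) ≈ (-74.7, -11.0).
Distances from that point to each station vs reported:
  WDC: calculated 231.6 vs reported 231.6 → residual 0.0 km
  RID: calculated 149.2 vs reported 149.2 → residual 0.0 km
  ELK: calculated 96.4 vs reported 44.1 → residual 52.3 km
  KCC: calculated 218.4 vs reported 218.4 → residual 0.0 km
WDC, RID, KCC are mutually consistent (residuals ≈ 0); ELK is off by 52.3 km.

ELK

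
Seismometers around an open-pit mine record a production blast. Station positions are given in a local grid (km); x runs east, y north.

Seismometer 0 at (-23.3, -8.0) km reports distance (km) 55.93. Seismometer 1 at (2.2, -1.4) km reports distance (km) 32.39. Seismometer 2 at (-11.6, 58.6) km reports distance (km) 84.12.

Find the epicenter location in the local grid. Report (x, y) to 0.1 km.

Circle about each station: (x + 23.3)² + (y + 8.0)² = 55.93²; (x − 2.2)² + (y + 1.4)² = 32.39²; (x + 11.6)² + (y − 58.6)² = 84.12².
Subtracting pairs of circle equations eliminates x²+y² and gives linear equations (the radical axes):
51.0 x + 13.2 y = 1478.96
23.4 x + 133.2 y = -986.38
Solving the 2×2 system: x ≈ 32.4, y ≈ -13.1 km.

x ≈ 32.4 km, y ≈ -13.1 km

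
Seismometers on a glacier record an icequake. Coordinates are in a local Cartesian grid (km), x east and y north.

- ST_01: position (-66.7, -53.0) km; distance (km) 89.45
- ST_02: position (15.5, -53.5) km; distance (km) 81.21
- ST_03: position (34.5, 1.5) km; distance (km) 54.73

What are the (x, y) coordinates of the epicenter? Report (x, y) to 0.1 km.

(-16.6, 21.1)

Circle about each station: (x + 66.7)² + (y + 53.0)² = 89.45²; (x − 15.5)² + (y + 53.5)² = 81.21²; (x − 34.5)² + (y − 1.5)² = 54.73².
Subtracting the ST_01 equation from the ST_02 and ST_03 equations removes the quadratic terms:
164.4 x − 1.0 y = -2749.15
202.4 x + 109.0 y = -1059.46
Solving the 2×2 system: x ≈ -16.6, y ≈ 21.1 km.
Check against ST_01 (with the unrounded x, y): √((x + 66.7)²+(y + 53.0)²) = 89.45 ≈ 89.45 km. ✓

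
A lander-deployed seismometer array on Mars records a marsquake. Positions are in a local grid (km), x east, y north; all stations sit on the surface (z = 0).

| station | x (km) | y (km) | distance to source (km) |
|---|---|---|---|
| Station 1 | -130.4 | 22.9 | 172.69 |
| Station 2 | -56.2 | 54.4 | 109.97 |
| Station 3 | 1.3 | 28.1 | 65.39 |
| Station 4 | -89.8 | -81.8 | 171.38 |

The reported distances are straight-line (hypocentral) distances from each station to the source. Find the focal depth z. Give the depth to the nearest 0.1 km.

z ≈ 57.3 km

Each station gives a sphere (x−x_i)² + (y−y_i)² + z² = d_i² (stations at z=0).
Subtracting the Station 1 sphere from Station 2 and Station 3: z² cancels, leaving linear equations in x and y:
148.4 x + 63.0 y = 6317.67
263.4 x + 10.4 y = 8808.71
Solving: x ≈ 32.506, y ≈ 23.710 km (keep extra digits for the depth step; rounded: 32.5, 23.7).
Then from the Station 1 sphere: z² = 172.69² − (x + 130.4)² − (y − 22.9)² with x = 32.506, y = 23.710, so z ≈ 57.296 ≈ 57.3 km.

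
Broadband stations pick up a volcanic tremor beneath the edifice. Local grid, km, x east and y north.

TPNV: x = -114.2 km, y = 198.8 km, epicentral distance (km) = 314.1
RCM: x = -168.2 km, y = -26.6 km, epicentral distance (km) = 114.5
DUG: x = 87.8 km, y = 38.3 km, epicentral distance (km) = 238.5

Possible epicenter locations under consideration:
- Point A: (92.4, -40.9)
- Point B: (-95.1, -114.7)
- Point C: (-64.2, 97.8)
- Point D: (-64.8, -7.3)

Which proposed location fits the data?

Point B

For each candidate, compare |candidate − station| to the reported distance:
Point A: residuals TPNV 2.3, RCM 146.5, DUG 159.2 → max 159.2 km
Point B: residuals TPNV 0.0, RCM 0.0, DUG 0.0 → max 0.0 km
Point C: residuals TPNV 201.4, RCM 47.6, DUG 75.3 → max 201.4 km
Point D: residuals TPNV 102.2, RCM 9.3, DUG 79.2 → max 102.2 km
Only Point B has all residuals ≈ 0.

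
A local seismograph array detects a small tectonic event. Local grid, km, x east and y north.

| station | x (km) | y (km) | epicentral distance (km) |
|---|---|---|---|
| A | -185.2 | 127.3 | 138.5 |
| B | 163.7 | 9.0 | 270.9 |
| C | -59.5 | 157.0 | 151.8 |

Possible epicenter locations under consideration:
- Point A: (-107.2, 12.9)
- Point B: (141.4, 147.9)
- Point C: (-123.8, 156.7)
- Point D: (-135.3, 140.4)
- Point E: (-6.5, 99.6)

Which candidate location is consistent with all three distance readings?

Point A

For each candidate, compare |candidate − station| to the reported distance:
Point A: residuals A 0.0, B 0.0, C 0.0 → max 0.0 km
Point B: residuals A 188.7, B 130.2, C 49.3 → max 188.7 km
Point C: residuals A 70.4, B 52.3, C 87.5 → max 87.5 km
Point D: residuals A 86.9, B 55.7, C 74.2 → max 86.9 km
Point E: residuals A 42.3, B 78.1, C 73.7 → max 78.1 km
Only Point A has all residuals ≈ 0.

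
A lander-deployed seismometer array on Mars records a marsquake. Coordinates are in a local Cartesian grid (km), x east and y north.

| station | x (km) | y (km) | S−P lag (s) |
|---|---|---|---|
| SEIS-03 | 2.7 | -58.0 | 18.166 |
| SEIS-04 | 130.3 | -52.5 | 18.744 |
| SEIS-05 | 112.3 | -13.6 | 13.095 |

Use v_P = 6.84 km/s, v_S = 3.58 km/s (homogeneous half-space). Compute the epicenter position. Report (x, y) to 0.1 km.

Distance from S−P lag: d = Δt · v_P v_S / (v_P − v_S) = Δt · (6.84·3.58)/(6.84−3.58) ≈ 7.5114·Δt.
So d_SEIS-03 = 136.45, d_SEIS-04 = 140.79, d_SEIS-05 = 98.36 km.
Circle about each station: (x − 2.7)² + (y + 58.0)² = 136.45²; (x − 130.3)² + (y + 52.5)² = 140.79²; (x − 112.3)² + (y + 13.6)² = 98.36².
Subtracting the SEIS-03 equation from the SEIS-04 and SEIS-05 equations removes the quadratic terms:
255.2 x + 11.0 y = 15159.83
219.2 x + 88.8 y = 18368.87
Solving the 2×2 system: x ≈ 56.5, y ≈ 67.4 km.
Check against SEIS-03 (with the unrounded x, y): √((x − 2.7)²+(y + 58.0)²) = 136.44 ≈ 136.45 km. ✓

56.5 km east, 67.4 km north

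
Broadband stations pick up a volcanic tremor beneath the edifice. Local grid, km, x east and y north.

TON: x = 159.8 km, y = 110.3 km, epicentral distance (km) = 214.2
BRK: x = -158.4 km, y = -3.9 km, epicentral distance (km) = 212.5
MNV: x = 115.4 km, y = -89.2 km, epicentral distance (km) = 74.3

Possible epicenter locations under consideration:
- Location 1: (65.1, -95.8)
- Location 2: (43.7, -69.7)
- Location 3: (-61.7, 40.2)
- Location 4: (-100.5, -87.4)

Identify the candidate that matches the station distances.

For each candidate, compare |candidate − station| to the reported distance:
Location 1: residuals TON 12.6, BRK 29.2, MNV 23.6 → max 29.2 km
Location 2: residuals TON 0.0, BRK 0.0, MNV 0.0 → max 0.0 km
Location 3: residuals TON 18.1, BRK 106.2, MNV 145.0 → max 145.0 km
Location 4: residuals TON 112.7, BRK 110.9, MNV 141.6 → max 141.6 km
Only Location 2 has all residuals ≈ 0.

Location 2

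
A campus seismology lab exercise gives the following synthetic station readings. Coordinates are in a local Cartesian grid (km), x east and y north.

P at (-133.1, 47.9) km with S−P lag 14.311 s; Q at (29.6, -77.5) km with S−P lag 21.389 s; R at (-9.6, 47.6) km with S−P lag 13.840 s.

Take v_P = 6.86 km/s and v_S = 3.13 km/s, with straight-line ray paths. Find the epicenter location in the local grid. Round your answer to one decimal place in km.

Distance from S−P lag: d = Δt · v_P v_S / (v_P − v_S) = Δt · (6.86·3.13)/(6.86−3.13) ≈ 5.7565·Δt.
So d_P = 82.38, d_Q = 123.13, d_R = 79.67 km.
Circle about each station: (x + 133.1)² + (y − 47.9)² = 82.38²; (x − 29.6)² + (y + 77.5)² = 123.13²; (x + 9.6)² + (y − 47.6)² = 79.67².
Subtracting pairs of circle equations eliminates x²+y² and gives linear equations (the radical axes):
325.4 x − 250.8 y = -21502.14
247.0 x − 0.6 y = -17212.94
Solving the 2×2 system: x ≈ -69.7, y ≈ -4.7 km.

x ≈ -69.7 km, y ≈ -4.7 km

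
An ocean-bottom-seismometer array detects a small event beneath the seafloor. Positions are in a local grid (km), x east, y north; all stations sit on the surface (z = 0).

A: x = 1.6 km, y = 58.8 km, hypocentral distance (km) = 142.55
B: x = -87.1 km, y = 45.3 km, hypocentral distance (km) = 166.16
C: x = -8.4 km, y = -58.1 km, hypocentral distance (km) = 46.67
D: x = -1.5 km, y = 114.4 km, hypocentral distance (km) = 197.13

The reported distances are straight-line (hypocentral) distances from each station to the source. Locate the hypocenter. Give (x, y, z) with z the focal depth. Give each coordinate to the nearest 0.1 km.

Each station gives a sphere (x−x_i)² + (y−y_i)² + z² = d_i² (stations at z=0).
Subtracting the A sphere from B and C: z² cancels, leaving linear equations in x and y:
-177.4 x − 27.0 y = -1110.14
-20.0 x − 233.8 y = 18128.58
Solving: x ≈ 18.297, y ≈ -79.104 km (keep extra digits for the depth step; rounded: 18.3, -79.1).
Then from the A sphere: z² = 142.55² − (x − 1.6)² − (y − 58.8)² with x = 18.297, y = -79.104, so z ≈ 32.003 ≈ 32.0 km.

x ≈ 18.3 km, y ≈ -79.1 km, depth ≈ 32.0 km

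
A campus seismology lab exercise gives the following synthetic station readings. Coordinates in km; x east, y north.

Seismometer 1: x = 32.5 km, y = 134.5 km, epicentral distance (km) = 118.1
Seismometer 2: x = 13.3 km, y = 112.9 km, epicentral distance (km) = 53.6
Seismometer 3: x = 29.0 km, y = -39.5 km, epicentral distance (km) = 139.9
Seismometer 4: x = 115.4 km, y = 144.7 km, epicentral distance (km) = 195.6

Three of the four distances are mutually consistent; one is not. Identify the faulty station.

Seismometer 2

Solve using three stations at a time. Using Seismometer 1, Seismometer 3, Seismometer 4 (subtract circle equations pairwise → linear system) gives (x, y) ≈ (-63.6, 65.6).
Distances from that point to each station vs reported:
  Seismometer 1: calculated 118.2 vs reported 118.1 → residual 0.1 km
  Seismometer 2: calculated 90.3 vs reported 53.6 → residual 36.7 km
  Seismometer 3: calculated 140.0 vs reported 139.9 → residual 0.1 km
  Seismometer 4: calculated 195.7 vs reported 195.6 → residual 0.1 km
Seismometer 1, Seismometer 3, Seismometer 4 are mutually consistent (residuals ≈ 0); Seismometer 2 is off by 36.7 km.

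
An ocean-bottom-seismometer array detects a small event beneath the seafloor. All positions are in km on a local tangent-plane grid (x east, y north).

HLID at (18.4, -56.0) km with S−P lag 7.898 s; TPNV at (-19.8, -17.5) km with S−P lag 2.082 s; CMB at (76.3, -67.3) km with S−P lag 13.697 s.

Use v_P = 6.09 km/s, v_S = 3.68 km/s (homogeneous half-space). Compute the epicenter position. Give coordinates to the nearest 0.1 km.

-35.3 km east, -5.9 km north

Distance from S−P lag: d = Δt · v_P v_S / (v_P − v_S) = Δt · (6.09·3.68)/(6.09−3.68) ≈ 9.2993·Δt.
So d_HLID = 73.45, d_TPNV = 19.36, d_CMB = 127.37 km.
Circle about each station: (x − 18.4)² + (y + 56.0)² = 73.45²; (x + 19.8)² + (y + 17.5)² = 19.36²; (x − 76.3)² + (y + 67.3)² = 127.37².
Subtracting pairs of circle equations eliminates x²+y² and gives linear equations (the radical axes):
-76.4 x + 77.0 y = 2243.82
115.8 x − 22.6 y = -3951.79
Solving the 2×2 system: x ≈ -35.3, y ≈ -5.9 km.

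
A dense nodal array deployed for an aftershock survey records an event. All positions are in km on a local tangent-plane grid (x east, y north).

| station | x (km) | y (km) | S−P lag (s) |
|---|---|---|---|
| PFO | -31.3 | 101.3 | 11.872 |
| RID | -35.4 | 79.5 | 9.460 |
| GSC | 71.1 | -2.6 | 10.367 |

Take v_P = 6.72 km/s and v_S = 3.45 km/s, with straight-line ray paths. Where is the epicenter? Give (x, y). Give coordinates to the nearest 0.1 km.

Distance from S−P lag: d = Δt · v_P v_S / (v_P − v_S) = Δt · (6.72·3.45)/(6.72−3.45) ≈ 7.0899·Δt.
So d_PFO = 84.17, d_RID = 67.07, d_GSC = 73.50 km.
Circle about each station: (x + 31.3)² + (y − 101.3)² = 84.17²; (x + 35.4)² + (y − 79.5)² = 67.07²; (x − 71.1)² + (y + 2.6)² = 73.50².
Subtracting the PFO equation from the RID and GSC equations removes the quadratic terms:
-8.2 x − 43.6 y = -1081.77
204.8 x − 207.8 y = -4497.07
Solving the 2×2 system: x ≈ 2.7, y ≈ 24.3 km.

x ≈ 2.7 km, y ≈ 24.3 km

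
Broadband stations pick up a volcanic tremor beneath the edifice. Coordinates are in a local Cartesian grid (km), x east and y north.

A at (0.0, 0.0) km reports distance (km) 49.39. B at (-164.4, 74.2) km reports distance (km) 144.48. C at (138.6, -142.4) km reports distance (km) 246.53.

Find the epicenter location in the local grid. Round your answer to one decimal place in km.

Circle about each station: x² + y² = 49.39²; (x + 164.4)² + (y − 74.2)² = 144.48²; (x − 138.6)² + (y + 142.4)² = 246.53².
Subtracting the A equation from the B and C equations removes the quadratic terms:
-328.8 x + 148.4 y = 14097.90
277.2 x − 284.8 y = -18849.95
Solving the 2×2 system: x ≈ -23.2, y ≈ 43.6 km.
Check against A (with the unrounded x, y): √(x²+y²) = 49.40 ≈ 49.39 km. ✓

(-23.2, 43.6)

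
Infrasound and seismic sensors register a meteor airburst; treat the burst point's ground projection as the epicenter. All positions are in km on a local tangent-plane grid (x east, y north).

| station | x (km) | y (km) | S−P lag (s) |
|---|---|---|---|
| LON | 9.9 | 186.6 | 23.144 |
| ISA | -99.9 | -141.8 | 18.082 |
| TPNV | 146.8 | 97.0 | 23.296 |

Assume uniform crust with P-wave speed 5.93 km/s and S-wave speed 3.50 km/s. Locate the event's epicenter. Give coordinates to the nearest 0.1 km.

-21.9 km east, -8.5 km north

Distance from S−P lag: d = Δt · v_P v_S / (v_P − v_S) = Δt · (5.93·3.50)/(5.93−3.50) ≈ 8.5412·Δt.
So d_LON = 197.68, d_ISA = 154.44, d_TPNV = 198.97 km.
Circle about each station: (x − 9.9)² + (y − 186.6)² = 197.68²; (x + 99.9)² + (y + 141.8)² = 154.44²; (x − 146.8)² + (y − 97.0)² = 198.97².
Subtracting the LON equation from the ISA and TPNV equations removes the quadratic terms:
-219.6 x − 656.8 y = 10395.35
273.8 x − 179.2 y = -4470.01
Solving the 2×2 system: x ≈ -21.9, y ≈ -8.5 km.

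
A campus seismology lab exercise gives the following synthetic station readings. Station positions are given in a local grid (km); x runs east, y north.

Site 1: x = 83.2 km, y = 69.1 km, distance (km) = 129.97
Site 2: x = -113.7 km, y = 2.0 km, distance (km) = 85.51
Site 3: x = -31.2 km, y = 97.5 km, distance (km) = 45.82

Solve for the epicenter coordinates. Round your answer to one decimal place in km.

(-45.9, 54.1)

Circle about each station: (x − 83.2)² + (y − 69.1)² = 129.97²; (x + 113.7)² + (y − 2.0)² = 85.51²; (x + 31.2)² + (y − 97.5)² = 45.82².
Subtracting the Site 1 equation from the Site 2 and Site 3 equations removes the quadratic terms:
-393.8 x − 134.2 y = 10814.88
-228.8 x + 56.8 y = 13575.37
Solving the 2×2 system: x ≈ -45.9, y ≈ 54.1 km.
Check against Site 1 (with the unrounded x, y): √((x − 83.2)²+(y − 69.1)²) = 129.97 ≈ 129.97 km. ✓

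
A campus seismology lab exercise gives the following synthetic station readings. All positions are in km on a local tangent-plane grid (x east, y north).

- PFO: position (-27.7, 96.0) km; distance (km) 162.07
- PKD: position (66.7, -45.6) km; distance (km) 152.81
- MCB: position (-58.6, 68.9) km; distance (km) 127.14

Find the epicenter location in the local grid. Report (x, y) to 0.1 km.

(-85.8, -55.3)

Circle about each station: (x + 27.7)² + (y − 96.0)² = 162.07²; (x − 66.7)² + (y + 45.6)² = 152.81²; (x + 58.6)² + (y − 68.9)² = 127.14².
Subtracting the PFO equation from the PKD and MCB equations removes the quadratic terms:
188.8 x − 283.2 y = -539.25
-61.8 x − 54.2 y = 8299.99
Solving the 2×2 system: x ≈ -85.8, y ≈ -55.3 km.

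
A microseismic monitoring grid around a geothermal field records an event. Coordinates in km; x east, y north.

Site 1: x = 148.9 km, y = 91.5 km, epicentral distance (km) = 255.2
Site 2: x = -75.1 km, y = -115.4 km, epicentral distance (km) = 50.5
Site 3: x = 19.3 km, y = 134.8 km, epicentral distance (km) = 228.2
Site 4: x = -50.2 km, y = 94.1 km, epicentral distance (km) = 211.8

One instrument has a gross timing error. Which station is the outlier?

Site 4

Solve using three stations at a time. Using Site 1, Site 2, Site 3 (subtract circle equations pairwise → linear system) gives (x, y) ≈ (-33.2, -87.3).
Distances from that point to each station vs reported:
  Site 1: calculated 255.2 vs reported 255.2 → residual 0.0 km
  Site 2: calculated 50.5 vs reported 50.5 → residual 0.0 km
  Site 3: calculated 228.2 vs reported 228.2 → residual 0.0 km
  Site 4: calculated 182.2 vs reported 211.8 → residual 29.6 km
Site 1, Site 2, Site 3 are mutually consistent (residuals ≈ 0); Site 4 is off by 29.6 km.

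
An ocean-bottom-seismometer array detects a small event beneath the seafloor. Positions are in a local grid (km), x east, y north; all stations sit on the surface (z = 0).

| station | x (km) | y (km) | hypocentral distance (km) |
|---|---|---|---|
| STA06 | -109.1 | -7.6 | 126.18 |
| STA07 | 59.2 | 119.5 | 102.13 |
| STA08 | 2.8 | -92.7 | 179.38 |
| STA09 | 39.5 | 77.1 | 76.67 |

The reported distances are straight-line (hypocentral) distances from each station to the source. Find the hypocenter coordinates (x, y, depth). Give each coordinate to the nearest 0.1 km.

Each station gives a sphere (x−x_i)² + (y−y_i)² + z² = d_i² (stations at z=0).
Subtracting the STA06 sphere from STA07 and STA08: z² cancels, leaving linear equations in x and y:
336.6 x + 254.2 y = 11315.18
223.8 x − 170.2 y = -19615.23
Solving: x ≈ -26.803, y ≈ 80.004 km (keep extra digits for the depth step; rounded: -26.8, 80.0).
Then from the STA06 sphere: z² = 126.18² − (x + 109.1)² − (y + 7.6)² with x = -26.803, y = 80.004, so z ≈ 38.394 ≈ 38.4 km.
Check against STA09 (with the unrounded solution): distance 76.67 ≈ 76.67 km. ✓

x ≈ -26.8 km, y ≈ 80.0 km, depth ≈ 38.4 km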